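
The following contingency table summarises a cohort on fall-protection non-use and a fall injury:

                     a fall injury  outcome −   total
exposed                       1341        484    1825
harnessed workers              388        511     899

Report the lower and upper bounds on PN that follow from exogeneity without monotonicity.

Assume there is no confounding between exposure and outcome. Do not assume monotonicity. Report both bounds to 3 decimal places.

p₁ = P(outcome | exposed) = 1341/1825 = 0.73479
p₀ = P(outcome | unexposed) = 388/899 = 0.43159
Under exogeneity alone the bounds on PN are max{0,(p₁−p₀)/p₁} ≤ PN ≤ min{1,(1−p₀)/p₁}.
  lower = (p₁ − p₀)/p₁ = 0.3032 / 0.73479 ≈ 0.4126
  upper = min{1, (1 − p₀)/p₁} = 0.56841 / 0.73479 ≈ 0.7736

0.413 ≤ PN ≤ 0.774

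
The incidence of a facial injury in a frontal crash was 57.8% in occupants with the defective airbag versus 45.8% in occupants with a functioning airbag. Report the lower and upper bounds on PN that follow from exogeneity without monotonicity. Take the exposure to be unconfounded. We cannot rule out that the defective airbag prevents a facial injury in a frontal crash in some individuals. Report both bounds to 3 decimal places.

p₁ = 0.578, p₀ = 0.458.
Under exogeneity alone the bounds on PN are max{0,(p₁−p₀)/p₁} ≤ PN ≤ min{1,(1−p₀)/p₁}.
  lower = (p₁ − p₀)/p₁ = 0.12 / 0.578 ≈ 0.2076
  upper = min{1, (1 − p₀)/p₁} = 0.542 / 0.578 ≈ 0.9377

0.208 ≤ PN ≤ 0.938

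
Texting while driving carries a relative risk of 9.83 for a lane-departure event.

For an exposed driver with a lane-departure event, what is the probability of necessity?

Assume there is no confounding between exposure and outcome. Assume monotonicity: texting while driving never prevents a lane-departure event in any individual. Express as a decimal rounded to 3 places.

Under exogeneity and monotonicity, PN = (RR − 1) / RR = 1 − 1/RR.
PN = (9.83 − 1) / 9.83 = 8.83 / 9.83 ≈ 0.8983

PN ≈ 0.898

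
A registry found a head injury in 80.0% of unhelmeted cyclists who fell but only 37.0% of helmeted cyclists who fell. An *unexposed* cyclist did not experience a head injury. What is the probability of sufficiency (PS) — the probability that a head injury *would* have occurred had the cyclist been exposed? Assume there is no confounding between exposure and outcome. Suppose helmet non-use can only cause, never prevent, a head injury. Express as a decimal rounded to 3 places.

PS ≈ 0.683

p₁ = 0.8, p₀ = 0.37.
Under exogeneity and monotonicity, PS = (p₁ − p₀) / (1 − p₀).
PS = (0.8 − 0.37) / (1 − 0.37) = 0.43 / 0.63 ≈ 0.6825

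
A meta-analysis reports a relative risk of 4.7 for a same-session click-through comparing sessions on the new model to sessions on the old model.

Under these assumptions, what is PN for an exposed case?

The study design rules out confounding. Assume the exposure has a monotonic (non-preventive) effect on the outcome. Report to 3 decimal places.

PN ≈ 0.787

Under exogeneity and monotonicity, PN = (RR − 1) / RR = 1 − 1/RR.
PN = (4.7 − 1) / 4.7 = 3.7 / 4.7 ≈ 0.7872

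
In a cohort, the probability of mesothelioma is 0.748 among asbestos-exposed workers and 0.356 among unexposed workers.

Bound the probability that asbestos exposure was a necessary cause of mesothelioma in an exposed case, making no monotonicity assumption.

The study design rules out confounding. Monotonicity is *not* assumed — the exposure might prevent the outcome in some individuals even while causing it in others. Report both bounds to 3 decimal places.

Let p₁ = 0.748, p₀ = 0.356.
Under exogeneity alone the bounds on PN are max{0,(p₁−p₀)/p₁} ≤ PN ≤ min{1,(1−p₀)/p₁}.
  lower = (p₁ − p₀)/p₁ = 0.392 / 0.748 ≈ 0.5241
  upper = min{1, (1 − p₀)/p₁} = 0.644 / 0.748 ≈ 0.8610

0.524 ≤ PN ≤ 0.861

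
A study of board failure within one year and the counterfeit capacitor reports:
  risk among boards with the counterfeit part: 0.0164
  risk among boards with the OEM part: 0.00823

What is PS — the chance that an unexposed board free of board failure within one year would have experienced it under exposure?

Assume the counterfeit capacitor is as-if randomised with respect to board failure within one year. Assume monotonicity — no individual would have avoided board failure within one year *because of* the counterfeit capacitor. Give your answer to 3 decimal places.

Let p₁ = 0.0164, p₀ = 0.00823.
Under exogeneity and monotonicity, PS = (p₁ − p₀) / (1 − p₀).
PS = (0.0164 − 0.00823) / (1 − 0.00823) = 0.00817 / 0.99177 ≈ 0.0082

PS ≈ 0.008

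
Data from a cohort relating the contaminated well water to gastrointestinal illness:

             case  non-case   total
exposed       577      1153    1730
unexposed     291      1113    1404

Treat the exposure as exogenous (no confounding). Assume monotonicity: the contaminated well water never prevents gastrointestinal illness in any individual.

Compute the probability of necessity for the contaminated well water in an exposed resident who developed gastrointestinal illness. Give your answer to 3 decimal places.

p₁ = P(outcome | exposed) = 577/1730 = 0.33353
p₀ = P(outcome | unexposed) = 291/1404 = 0.20726
Under exogeneity and monotonicity, PN = (p₁ − p₀) / p₁.
PN = (0.33353 − 0.20726) / 0.33353 = 0.12626 / 0.33353 ≈ 0.3786

PN ≈ 0.379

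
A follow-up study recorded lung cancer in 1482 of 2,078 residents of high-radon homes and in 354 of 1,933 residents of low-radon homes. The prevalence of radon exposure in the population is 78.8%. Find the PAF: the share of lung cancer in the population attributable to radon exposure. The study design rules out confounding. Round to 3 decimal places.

PAF ≈ 0.695

p₁ = P(outcome | exposed) = 1482/2078 = 0.71319
p₀ = P(outcome | unexposed) = 354/1933 = 0.18314
Overall risk P(Y=1) = π·p₁ + (1−π)·p₀ = 0.788×0.71319 + 0.212×0.18314 = 0.60082.
Under exogeneity, PAF = [P(Y=1) − p₀] / P(Y=1).
PAF = (0.60082 − 0.18314) / 0.60082 ≈ 0.6952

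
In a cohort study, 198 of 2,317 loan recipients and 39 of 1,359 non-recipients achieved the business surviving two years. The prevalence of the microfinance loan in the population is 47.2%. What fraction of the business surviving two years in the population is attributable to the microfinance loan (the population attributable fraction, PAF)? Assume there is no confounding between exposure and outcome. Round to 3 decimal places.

p₁ = P(outcome | exposed) = 198/2317 = 0.085455
p₀ = P(outcome | unexposed) = 39/1359 = 0.028698
Overall risk P(Y=1) = π·p₁ + (1−π)·p₀ = 0.472×0.085455 + 0.528×0.028698 = 0.055487.
Under exogeneity, PAF = [P(Y=1) − p₀] / P(Y=1).
PAF = (0.055487 − 0.028698) / 0.055487 ≈ 0.4828

PAF ≈ 0.483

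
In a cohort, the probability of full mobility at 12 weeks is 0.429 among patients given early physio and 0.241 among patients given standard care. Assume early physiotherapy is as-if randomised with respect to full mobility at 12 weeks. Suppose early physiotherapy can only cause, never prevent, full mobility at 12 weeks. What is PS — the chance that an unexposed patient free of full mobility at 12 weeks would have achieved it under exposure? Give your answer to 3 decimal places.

PS ≈ 0.248

Let p₁ = 0.429, p₀ = 0.241.
Under exogeneity and monotonicity, PS = (p₁ − p₀) / (1 − p₀).
PS = (0.429 − 0.241) / (1 − 0.241) = 0.188 / 0.759 ≈ 0.2477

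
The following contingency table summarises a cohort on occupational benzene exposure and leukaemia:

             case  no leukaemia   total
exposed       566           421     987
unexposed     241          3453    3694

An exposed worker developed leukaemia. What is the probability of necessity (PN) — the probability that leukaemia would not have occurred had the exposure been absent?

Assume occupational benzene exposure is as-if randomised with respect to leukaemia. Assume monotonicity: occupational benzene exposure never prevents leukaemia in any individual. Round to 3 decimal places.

PN ≈ 0.886

p₁ = P(outcome | exposed) = 566/987 = 0.57345
p₀ = P(outcome | unexposed) = 241/3694 = 0.065241
Under exogeneity and monotonicity, PN = (p₁ − p₀) / p₁.
PN = (0.57345 − 0.065241) / 0.57345 = 0.50821 / 0.57345 ≈ 0.8862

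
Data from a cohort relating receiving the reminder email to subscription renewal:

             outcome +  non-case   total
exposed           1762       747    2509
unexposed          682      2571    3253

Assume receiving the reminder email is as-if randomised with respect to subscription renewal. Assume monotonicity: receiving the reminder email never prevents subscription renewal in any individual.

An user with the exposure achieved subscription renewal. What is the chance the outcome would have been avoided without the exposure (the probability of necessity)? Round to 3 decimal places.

p₁ = P(outcome | exposed) = 1762/2509 = 0.70227
p₀ = P(outcome | unexposed) = 682/3253 = 0.20965
Under exogeneity and monotonicity, PN = (p₁ − p₀) / p₁.
PN = (0.70227 − 0.20965) / 0.70227 = 0.49262 / 0.70227 ≈ 0.7015

PN ≈ 0.701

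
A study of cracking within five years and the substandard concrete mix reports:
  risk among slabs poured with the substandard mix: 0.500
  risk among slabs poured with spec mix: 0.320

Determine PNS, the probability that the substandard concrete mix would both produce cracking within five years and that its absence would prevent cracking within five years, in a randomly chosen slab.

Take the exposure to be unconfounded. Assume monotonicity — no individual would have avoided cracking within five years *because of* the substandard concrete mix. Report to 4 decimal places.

PNS ≈ 0.1800

Let p₁ = 0.5, p₀ = 0.32.
Under exogeneity and monotonicity, PNS = p₁ − p₀.
PNS = 0.5 − 0.32 = 0.18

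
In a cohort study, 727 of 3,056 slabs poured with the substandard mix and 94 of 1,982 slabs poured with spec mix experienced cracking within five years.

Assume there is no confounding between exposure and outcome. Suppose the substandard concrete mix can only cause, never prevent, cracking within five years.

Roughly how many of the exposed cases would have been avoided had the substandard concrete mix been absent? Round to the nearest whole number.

p₁ = P(outcome | exposed) = 727/3056 = 0.23789
p₀ = P(outcome | unexposed) = 94/1982 = 0.047427
PN = (p₁ − p₀)/p₁ = (0.23789 − 0.047427) / 0.23789 ≈ 0.80064.
Attributable cases ≈ PN × (exposed cases) = 0.80064 × 727 ≈ 582.06.

about 582 cases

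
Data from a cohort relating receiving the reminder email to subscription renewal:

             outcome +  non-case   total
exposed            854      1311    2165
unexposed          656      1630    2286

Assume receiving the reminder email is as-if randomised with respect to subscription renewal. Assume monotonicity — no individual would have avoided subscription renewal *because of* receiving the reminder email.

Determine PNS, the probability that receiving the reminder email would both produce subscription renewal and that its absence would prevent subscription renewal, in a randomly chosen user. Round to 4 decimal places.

p₁ = P(outcome | exposed) = 854/2165 = 0.39446
p₀ = P(outcome | unexposed) = 656/2286 = 0.28696
Under exogeneity and monotonicity, PNS = p₁ − p₀.
PNS = 0.39446 − 0.28696 = 0.10749

PNS ≈ 0.1075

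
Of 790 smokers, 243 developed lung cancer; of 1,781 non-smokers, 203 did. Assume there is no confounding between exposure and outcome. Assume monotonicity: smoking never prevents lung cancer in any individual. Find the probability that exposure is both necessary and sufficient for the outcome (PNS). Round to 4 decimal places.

p₁ = P(outcome | exposed) = 243/790 = 0.30759
p₀ = P(outcome | unexposed) = 203/1781 = 0.11398
Under exogeneity and monotonicity, PNS = p₁ − p₀.
PNS = 0.30759 − 0.11398 = 0.19361

PNS ≈ 0.1936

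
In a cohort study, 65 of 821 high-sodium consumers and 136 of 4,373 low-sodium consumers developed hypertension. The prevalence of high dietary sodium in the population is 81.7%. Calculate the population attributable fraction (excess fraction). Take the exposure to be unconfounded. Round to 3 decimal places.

PAF ≈ 0.558

p₁ = P(outcome | exposed) = 65/821 = 0.079172
p₀ = P(outcome | unexposed) = 136/4373 = 0.0311
Overall risk P(Y=1) = π·p₁ + (1−π)·p₀ = 0.817×0.079172 + 0.183×0.0311 = 0.070375.
Under exogeneity, PAF = [P(Y=1) − p₀] / P(Y=1).
PAF = (0.070375 − 0.0311) / 0.070375 ≈ 0.5581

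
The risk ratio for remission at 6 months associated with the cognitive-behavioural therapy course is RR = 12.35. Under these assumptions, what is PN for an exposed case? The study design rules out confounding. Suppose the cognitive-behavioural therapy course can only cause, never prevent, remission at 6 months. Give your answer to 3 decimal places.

Under exogeneity and monotonicity, PN = (RR − 1) / RR = 1 − 1/RR.
PN = (12.35 − 1) / 12.35 = 11.35 / 12.35 ≈ 0.9190

PN ≈ 0.919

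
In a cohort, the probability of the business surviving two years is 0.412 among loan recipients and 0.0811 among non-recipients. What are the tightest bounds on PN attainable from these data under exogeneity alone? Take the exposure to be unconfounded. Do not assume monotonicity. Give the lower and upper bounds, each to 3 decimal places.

Let p₁ = 0.412, p₀ = 0.0811.
Under exogeneity alone the bounds on PN are max{0,(p₁−p₀)/p₁} ≤ PN ≤ min{1,(1−p₀)/p₁}.
  lower = (p₁ − p₀)/p₁ = 0.3309 / 0.412 ≈ 0.8032
  upper = min{1, (1 − p₀)/p₁} = 0.9189 / 0.412 ≈ 2.2303 → capped at 1

0.803 ≤ PN ≤ 1.000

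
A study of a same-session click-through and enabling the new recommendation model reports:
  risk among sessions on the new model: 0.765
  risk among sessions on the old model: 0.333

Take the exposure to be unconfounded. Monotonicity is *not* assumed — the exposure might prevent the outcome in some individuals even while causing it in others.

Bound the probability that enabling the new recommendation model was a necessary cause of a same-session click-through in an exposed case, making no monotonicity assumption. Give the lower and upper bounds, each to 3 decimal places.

Let p₁ = 0.765, p₀ = 0.333.
Under exogeneity alone the bounds on PN are max{0,(p₁−p₀)/p₁} ≤ PN ≤ min{1,(1−p₀)/p₁}.
  lower = (p₁ − p₀)/p₁ = 0.432 / 0.765 ≈ 0.5647
  upper = min{1, (1 − p₀)/p₁} = 0.667 / 0.765 ≈ 0.8719

0.565 ≤ PN ≤ 0.872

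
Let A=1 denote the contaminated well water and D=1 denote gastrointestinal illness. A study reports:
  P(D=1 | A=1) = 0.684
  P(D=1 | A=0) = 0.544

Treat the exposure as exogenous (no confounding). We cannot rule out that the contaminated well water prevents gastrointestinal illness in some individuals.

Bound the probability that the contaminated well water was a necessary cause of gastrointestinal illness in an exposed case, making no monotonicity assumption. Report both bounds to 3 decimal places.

0.205 ≤ PN ≤ 0.667

Let p₁ = 0.684, p₀ = 0.544.
Under exogeneity alone the bounds on PN are max{0,(p₁−p₀)/p₁} ≤ PN ≤ min{1,(1−p₀)/p₁}.
  lower = (p₁ − p₀)/p₁ = 0.14 / 0.684 ≈ 0.2047
  upper = min{1, (1 − p₀)/p₁} = 0.456 / 0.684 ≈ 0.6667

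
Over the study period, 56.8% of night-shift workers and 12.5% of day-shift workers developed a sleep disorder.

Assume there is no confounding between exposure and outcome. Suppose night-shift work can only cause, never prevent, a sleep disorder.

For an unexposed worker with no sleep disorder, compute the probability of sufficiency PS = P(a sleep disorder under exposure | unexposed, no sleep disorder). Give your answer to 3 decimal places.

PS ≈ 0.506

p₁ = 0.568, p₀ = 0.125.
Under exogeneity and monotonicity, PS = (p₁ − p₀) / (1 − p₀).
PS = (0.568 − 0.125) / (1 − 0.125) = 0.443 / 0.875 ≈ 0.5063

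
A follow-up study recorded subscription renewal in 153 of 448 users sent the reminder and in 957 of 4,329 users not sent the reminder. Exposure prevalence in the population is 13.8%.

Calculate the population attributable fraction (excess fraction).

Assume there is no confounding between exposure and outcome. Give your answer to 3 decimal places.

p₁ = P(outcome | exposed) = 153/448 = 0.34152
p₀ = P(outcome | unexposed) = 957/4329 = 0.22107
Overall risk P(Y=1) = π·p₁ + (1−π)·p₀ = 0.138×0.34152 + 0.862×0.22107 = 0.23769.
Under exogeneity, PAF = [P(Y=1) − p₀] / P(Y=1).
PAF = (0.23769 − 0.22107) / 0.23769 ≈ 0.0699

PAF ≈ 0.070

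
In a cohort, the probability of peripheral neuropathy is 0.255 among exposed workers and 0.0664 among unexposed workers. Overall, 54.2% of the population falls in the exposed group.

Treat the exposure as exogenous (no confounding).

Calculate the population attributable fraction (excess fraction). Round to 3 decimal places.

Let p₁ = 0.255, p₀ = 0.0664.
Overall risk P(Y=1) = π·p₁ + (1−π)·p₀ = 0.542×0.255 + 0.458×0.0664 = 0.16862.
Under exogeneity, PAF = [P(Y=1) − p₀] / P(Y=1).
PAF = (0.16862 − 0.0664) / 0.16862 ≈ 0.6062

PAF ≈ 0.606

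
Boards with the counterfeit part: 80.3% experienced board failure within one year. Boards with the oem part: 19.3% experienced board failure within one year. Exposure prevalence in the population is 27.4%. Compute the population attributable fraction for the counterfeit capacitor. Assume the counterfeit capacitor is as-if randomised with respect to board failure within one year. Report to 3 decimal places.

p₁ = 0.803, p₀ = 0.193.
Overall risk P(Y=1) = π·p₁ + (1−π)·p₀ = 0.274×0.803 + 0.726×0.193 = 0.36014.
Under exogeneity, PAF = [P(Y=1) − p₀] / P(Y=1).
PAF = (0.36014 − 0.193) / 0.36014 ≈ 0.4641

PAF ≈ 0.464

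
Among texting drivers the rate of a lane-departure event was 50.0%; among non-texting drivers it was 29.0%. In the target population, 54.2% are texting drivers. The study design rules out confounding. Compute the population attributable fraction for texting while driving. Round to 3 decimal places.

p₁ = 0.5, p₀ = 0.29.
Overall risk P(Y=1) = π·p₁ + (1−π)·p₀ = 0.542×0.5 + 0.458×0.29 = 0.40382.
Under exogeneity, PAF = [P(Y=1) − p₀] / P(Y=1).
PAF = (0.40382 − 0.29) / 0.40382 ≈ 0.2819

PAF ≈ 0.282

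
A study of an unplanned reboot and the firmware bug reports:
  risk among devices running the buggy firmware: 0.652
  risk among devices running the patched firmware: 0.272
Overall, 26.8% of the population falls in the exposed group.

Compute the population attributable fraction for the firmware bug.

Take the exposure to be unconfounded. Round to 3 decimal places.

Let p₁ = 0.652, p₀ = 0.272.
Overall risk P(Y=1) = π·p₁ + (1−π)·p₀ = 0.268×0.652 + 0.732×0.272 = 0.37384.
Under exogeneity, PAF = [P(Y=1) − p₀] / P(Y=1).
PAF = (0.37384 − 0.272) / 0.37384 ≈ 0.2724

PAF ≈ 0.272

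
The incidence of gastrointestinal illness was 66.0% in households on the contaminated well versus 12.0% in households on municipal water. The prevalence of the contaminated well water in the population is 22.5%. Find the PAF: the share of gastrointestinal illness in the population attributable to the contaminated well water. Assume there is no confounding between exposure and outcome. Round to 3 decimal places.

PAF ≈ 0.503

p₁ = 0.66, p₀ = 0.12.
Overall risk P(Y=1) = π·p₁ + (1−π)·p₀ = 0.225×0.66 + 0.775×0.12 = 0.2415.
Under exogeneity, PAF = [P(Y=1) − p₀] / P(Y=1).
PAF = (0.2415 − 0.12) / 0.2415 ≈ 0.5031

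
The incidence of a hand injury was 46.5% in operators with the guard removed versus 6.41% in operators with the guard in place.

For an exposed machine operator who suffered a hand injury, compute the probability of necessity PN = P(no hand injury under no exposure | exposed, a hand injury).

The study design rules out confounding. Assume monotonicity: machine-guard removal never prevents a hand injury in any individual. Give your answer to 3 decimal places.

PN ≈ 0.862

p₁ = 0.465, p₀ = 0.0641.
Under exogeneity and monotonicity, PN = (p₁ − p₀) / p₁.
PN = (0.465 − 0.0641) / 0.465 = 0.4009 / 0.465 ≈ 0.8622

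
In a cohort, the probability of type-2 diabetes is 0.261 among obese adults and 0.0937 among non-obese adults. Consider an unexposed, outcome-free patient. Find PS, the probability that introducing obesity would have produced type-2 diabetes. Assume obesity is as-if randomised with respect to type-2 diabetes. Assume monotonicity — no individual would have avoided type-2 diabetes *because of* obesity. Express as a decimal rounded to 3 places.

PS ≈ 0.185

Let p₁ = 0.261, p₀ = 0.0937.
Under exogeneity and monotonicity, PS = (p₁ − p₀) / (1 − p₀).
PS = (0.261 − 0.0937) / (1 − 0.0937) = 0.1673 / 0.9063 ≈ 0.1846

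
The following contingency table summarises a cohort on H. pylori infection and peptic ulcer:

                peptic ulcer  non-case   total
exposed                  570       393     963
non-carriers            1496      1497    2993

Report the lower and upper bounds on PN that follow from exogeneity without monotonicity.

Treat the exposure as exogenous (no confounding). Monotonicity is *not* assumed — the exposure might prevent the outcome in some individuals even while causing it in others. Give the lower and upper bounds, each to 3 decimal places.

0.156 ≤ PN ≤ 0.845

p₁ = P(outcome | exposed) = 570/963 = 0.5919
p₀ = P(outcome | unexposed) = 1496/2993 = 0.49983
Under exogeneity alone the bounds on PN are max{0,(p₁−p₀)/p₁} ≤ PN ≤ min{1,(1−p₀)/p₁}.
  lower = (p₁ − p₀)/p₁ = 0.092067 / 0.5919 ≈ 0.1555
  upper = min{1, (1 − p₀)/p₁} = 0.50017 / 0.5919 ≈ 0.8450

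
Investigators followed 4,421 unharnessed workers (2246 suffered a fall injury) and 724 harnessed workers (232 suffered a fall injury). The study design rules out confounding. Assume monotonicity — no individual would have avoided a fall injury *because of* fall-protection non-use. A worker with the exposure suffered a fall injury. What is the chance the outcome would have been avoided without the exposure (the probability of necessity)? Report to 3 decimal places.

PN ≈ 0.369

p₁ = P(outcome | exposed) = 2246/4421 = 0.50803
p₀ = P(outcome | unexposed) = 232/724 = 0.32044
Under exogeneity and monotonicity, PN = (p₁ − p₀) / p₁.
PN = (0.50803 − 0.32044) / 0.50803 = 0.18759 / 0.50803 ≈ 0.3692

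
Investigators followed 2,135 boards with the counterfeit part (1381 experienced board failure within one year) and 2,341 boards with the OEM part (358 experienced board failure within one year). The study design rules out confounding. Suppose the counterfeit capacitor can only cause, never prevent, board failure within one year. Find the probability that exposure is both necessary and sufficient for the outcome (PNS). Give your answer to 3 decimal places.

PNS ≈ 0.494

p₁ = P(outcome | exposed) = 1381/2135 = 0.64684
p₀ = P(outcome | unexposed) = 358/2341 = 0.15293
Under exogeneity and monotonicity, PNS = p₁ − p₀.
PNS = 0.64684 − 0.15293 = 0.49391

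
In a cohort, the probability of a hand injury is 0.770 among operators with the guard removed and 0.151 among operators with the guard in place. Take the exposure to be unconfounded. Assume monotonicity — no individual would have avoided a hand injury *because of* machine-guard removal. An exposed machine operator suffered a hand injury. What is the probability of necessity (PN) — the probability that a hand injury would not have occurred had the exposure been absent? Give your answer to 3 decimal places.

PN ≈ 0.804

Let p₁ = 0.77, p₀ = 0.151.
Under exogeneity and monotonicity, PN = (p₁ − p₀) / p₁.
PN = (0.77 − 0.151) / 0.77 = 0.619 / 0.77 ≈ 0.8039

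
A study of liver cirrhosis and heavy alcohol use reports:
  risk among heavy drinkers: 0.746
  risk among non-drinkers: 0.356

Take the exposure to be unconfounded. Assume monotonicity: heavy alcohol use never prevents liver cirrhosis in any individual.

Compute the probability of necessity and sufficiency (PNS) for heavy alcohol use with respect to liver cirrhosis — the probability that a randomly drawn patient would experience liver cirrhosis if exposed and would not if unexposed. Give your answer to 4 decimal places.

PNS ≈ 0.3900

Let p₁ = 0.746, p₀ = 0.356.
Under exogeneity and monotonicity, PNS = p₁ − p₀.
PNS = 0.746 − 0.356 = 0.39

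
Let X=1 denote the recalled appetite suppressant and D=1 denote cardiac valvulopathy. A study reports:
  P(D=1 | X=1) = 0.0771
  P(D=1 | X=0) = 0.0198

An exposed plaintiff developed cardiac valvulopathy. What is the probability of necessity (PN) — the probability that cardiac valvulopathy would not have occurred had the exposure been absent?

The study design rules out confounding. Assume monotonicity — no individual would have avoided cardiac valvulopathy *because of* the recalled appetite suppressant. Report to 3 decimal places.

Let p₁ = 0.0771, p₀ = 0.0198.
Under exogeneity and monotonicity, PN = (p₁ − p₀) / p₁.
PN = (0.0771 − 0.0198) / 0.0771 = 0.0573 / 0.0771 ≈ 0.7432

PN ≈ 0.743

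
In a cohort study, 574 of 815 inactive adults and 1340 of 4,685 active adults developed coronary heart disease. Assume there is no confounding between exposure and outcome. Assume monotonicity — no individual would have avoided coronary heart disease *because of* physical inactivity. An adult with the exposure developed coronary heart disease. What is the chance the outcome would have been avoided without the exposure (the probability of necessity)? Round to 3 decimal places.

PN ≈ 0.594

p₁ = P(outcome | exposed) = 574/815 = 0.70429
p₀ = P(outcome | unexposed) = 1340/4685 = 0.28602
Under exogeneity and monotonicity, PN = (p₁ − p₀) / p₁.
PN = (0.70429 − 0.28602) / 0.70429 = 0.41828 / 0.70429 ≈ 0.5939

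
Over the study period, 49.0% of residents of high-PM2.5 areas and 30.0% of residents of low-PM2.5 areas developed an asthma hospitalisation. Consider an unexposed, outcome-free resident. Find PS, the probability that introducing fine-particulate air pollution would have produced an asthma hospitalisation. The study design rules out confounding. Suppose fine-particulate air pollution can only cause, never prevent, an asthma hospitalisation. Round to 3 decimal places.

PS ≈ 0.271

p₁ = 0.49, p₀ = 0.3.
Under exogeneity and monotonicity, PS = (p₁ − p₀) / (1 − p₀).
PS = (0.49 − 0.3) / (1 − 0.3) = 0.19 / 0.7 ≈ 0.2714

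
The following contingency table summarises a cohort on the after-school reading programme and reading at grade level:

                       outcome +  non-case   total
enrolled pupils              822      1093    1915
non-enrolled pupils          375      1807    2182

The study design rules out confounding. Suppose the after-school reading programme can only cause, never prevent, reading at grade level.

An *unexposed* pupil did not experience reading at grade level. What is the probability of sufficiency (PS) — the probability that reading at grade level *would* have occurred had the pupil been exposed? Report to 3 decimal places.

PS ≈ 0.311

p₁ = P(outcome | exposed) = 822/1915 = 0.42924
p₀ = P(outcome | unexposed) = 375/2182 = 0.17186
Under exogeneity and monotonicity, PS = (p₁ − p₀) / (1 − p₀).
PS = (0.42924 − 0.17186) / (1 − 0.17186) = 0.25738 / 0.82814 ≈ 0.3108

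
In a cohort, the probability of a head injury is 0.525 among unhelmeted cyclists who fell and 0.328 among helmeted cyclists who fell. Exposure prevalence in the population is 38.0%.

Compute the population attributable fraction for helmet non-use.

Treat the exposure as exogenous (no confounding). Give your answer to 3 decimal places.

PAF ≈ 0.186

Let p₁ = 0.525, p₀ = 0.328.
Overall risk P(Y=1) = π·p₁ + (1−π)·p₀ = 0.38×0.525 + 0.62×0.328 = 0.40286.
Under exogeneity, PAF = [P(Y=1) − p₀] / P(Y=1).
PAF = (0.40286 − 0.328) / 0.40286 ≈ 0.1858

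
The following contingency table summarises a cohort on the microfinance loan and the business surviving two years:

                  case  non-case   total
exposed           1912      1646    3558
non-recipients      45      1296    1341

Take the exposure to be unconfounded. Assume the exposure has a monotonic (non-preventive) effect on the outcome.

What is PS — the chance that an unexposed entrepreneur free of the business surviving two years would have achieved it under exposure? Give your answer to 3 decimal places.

p₁ = P(outcome | exposed) = 1912/3558 = 0.53738
p₀ = P(outcome | unexposed) = 45/1341 = 0.033557
Under exogeneity and monotonicity, PS = (p₁ − p₀)/(1 − p₀).
PS = (0.53738 − 0.033557) / 0.96644 ≈ 0.5213

PS ≈ 0.521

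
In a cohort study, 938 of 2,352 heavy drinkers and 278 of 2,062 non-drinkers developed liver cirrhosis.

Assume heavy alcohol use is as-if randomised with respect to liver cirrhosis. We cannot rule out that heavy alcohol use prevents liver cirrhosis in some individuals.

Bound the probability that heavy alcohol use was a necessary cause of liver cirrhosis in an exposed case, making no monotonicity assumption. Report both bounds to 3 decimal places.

p₁ = P(outcome | exposed) = 938/2352 = 0.39881
p₀ = P(outcome | unexposed) = 278/2062 = 0.13482
Under exogeneity alone the bounds on PN are max{0,(p₁−p₀)/p₁} ≤ PN ≤ min{1,(1−p₀)/p₁}.
  lower = (p₁ − p₀)/p₁ = 0.26399 / 0.39881 ≈ 0.6619
  upper = min{1, (1 − p₀)/p₁} = 0.86518 / 0.39881 ≈ 2.1694 → capped at 1

0.662 ≤ PN ≤ 1.000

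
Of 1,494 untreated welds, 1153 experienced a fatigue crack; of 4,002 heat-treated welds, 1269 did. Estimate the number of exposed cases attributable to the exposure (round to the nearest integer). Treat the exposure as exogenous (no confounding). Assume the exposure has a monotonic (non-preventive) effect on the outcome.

p₁ = P(outcome | exposed) = 1153/1494 = 0.77175
p₀ = P(outcome | unexposed) = 1269/4002 = 0.31709
PN = (p₁ − p₀)/p₁ = (0.77175 − 0.31709) / 0.77175 ≈ 0.58913.
Attributable cases ≈ PN × (exposed cases) = 0.58913 × 1153 ≈ 679.27.

about 679 cases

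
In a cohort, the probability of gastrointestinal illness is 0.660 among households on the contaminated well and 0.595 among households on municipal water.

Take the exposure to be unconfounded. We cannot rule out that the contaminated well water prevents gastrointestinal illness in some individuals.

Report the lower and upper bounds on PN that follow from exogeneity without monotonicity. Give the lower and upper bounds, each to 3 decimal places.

0.098 ≤ PN ≤ 0.614

Let p₁ = 0.66, p₀ = 0.595.
Under exogeneity alone the bounds on PN are max{0,(p₁−p₀)/p₁} ≤ PN ≤ min{1,(1−p₀)/p₁}.
  lower = (p₁ − p₀)/p₁ = 0.065 / 0.66 ≈ 0.0985
  upper = min{1, (1 − p₀)/p₁} = 0.405 / 0.66 ≈ 0.6136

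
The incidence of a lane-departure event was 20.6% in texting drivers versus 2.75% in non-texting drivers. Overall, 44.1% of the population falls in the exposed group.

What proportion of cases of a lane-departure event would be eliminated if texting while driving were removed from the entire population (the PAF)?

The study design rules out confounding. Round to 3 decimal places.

p₁ = 0.206, p₀ = 0.0275.
Overall risk P(Y=1) = π·p₁ + (1−π)·p₀ = 0.441×0.206 + 0.559×0.0275 = 0.10622.
Under exogeneity, PAF = [P(Y=1) − p₀] / P(Y=1).
PAF = (0.10622 − 0.0275) / 0.10622 ≈ 0.7411

PAF ≈ 0.741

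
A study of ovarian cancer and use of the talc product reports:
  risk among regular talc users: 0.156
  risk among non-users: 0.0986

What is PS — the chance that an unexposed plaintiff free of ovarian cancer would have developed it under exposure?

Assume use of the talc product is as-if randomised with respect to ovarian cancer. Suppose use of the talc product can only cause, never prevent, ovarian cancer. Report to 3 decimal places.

PS ≈ 0.064

Let p₁ = 0.156, p₀ = 0.0986.
Under exogeneity and monotonicity, PS = (p₁ − p₀) / (1 − p₀).
PS = (0.156 − 0.0986) / (1 − 0.0986) = 0.0574 / 0.9014 ≈ 0.0637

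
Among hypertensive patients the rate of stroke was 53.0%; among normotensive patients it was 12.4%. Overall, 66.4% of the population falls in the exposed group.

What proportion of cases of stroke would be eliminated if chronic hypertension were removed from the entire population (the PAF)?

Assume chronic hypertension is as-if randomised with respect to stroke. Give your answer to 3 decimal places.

PAF ≈ 0.685

p₁ = 0.53, p₀ = 0.124.
Overall risk P(Y=1) = π·p₁ + (1−π)·p₀ = 0.664×0.53 + 0.336×0.124 = 0.39358.
Under exogeneity, PAF = [P(Y=1) − p₀] / P(Y=1).
PAF = (0.39358 − 0.124) / 0.39358 ≈ 0.6849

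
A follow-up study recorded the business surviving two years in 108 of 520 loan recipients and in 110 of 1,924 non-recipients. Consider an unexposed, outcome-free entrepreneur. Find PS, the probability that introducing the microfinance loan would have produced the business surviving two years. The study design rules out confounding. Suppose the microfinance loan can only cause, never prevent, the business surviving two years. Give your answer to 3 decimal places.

p₁ = P(outcome | exposed) = 108/520 = 0.20769
p₀ = P(outcome | unexposed) = 110/1924 = 0.057173
Under exogeneity and monotonicity, PS = (p₁ − p₀) / (1 − p₀).
PS = (0.20769 − 0.057173) / (1 − 0.057173) = 0.15052 / 0.94283 ≈ 0.1596

PS ≈ 0.160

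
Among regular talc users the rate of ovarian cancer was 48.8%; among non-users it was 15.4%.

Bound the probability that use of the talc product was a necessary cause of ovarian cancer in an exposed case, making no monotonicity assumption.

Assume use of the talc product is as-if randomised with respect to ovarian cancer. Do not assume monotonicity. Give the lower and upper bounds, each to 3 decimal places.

p₁ = 0.488, p₀ = 0.154.
Under exogeneity alone the bounds on PN are max{0,(p₁−p₀)/p₁} ≤ PN ≤ min{1,(1−p₀)/p₁}.
  lower = (p₁ − p₀)/p₁ = 0.334 / 0.488 ≈ 0.6844
  upper = min{1, (1 − p₀)/p₁} = 0.846 / 0.488 ≈ 1.7336 → capped at 1

0.684 ≤ PN ≤ 1.000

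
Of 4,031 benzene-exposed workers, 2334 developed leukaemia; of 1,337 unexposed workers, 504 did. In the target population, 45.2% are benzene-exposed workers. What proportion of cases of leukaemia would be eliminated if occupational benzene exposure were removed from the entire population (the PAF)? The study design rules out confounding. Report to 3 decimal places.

PAF ≈ 0.195

p₁ = P(outcome | exposed) = 2334/4031 = 0.57901
p₀ = P(outcome | unexposed) = 504/1337 = 0.37696
Overall risk P(Y=1) = π·p₁ + (1−π)·p₀ = 0.452×0.57901 + 0.548×0.37696 = 0.46829.
Under exogeneity, PAF = [P(Y=1) − p₀] / P(Y=1).
PAF = (0.46829 − 0.37696) / 0.46829 ≈ 0.1950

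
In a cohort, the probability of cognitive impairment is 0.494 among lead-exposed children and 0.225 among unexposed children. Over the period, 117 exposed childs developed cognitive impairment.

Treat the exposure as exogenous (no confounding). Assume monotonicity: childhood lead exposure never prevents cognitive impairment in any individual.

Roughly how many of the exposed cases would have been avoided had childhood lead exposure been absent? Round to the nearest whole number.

about 64 cases

Let p₁ = 0.494, p₀ = 0.225.
PN = (p₁ − p₀)/p₁ = (0.494 − 0.225) / 0.494 ≈ 0.54453.
Attributable cases ≈ PN × (exposed cases) = 0.54453 × 117 ≈ 63.71.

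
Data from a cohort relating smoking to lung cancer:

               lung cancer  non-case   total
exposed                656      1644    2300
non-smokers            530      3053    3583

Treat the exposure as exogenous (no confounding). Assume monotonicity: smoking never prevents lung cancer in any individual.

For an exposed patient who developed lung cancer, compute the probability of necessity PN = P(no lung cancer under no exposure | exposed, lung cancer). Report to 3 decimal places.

p₁ = P(outcome | exposed) = 656/2300 = 0.28522
p₀ = P(outcome | unexposed) = 530/3583 = 0.14792
Under exogeneity and monotonicity, PN = (p₁ − p₀)/p₁.
PN = (0.28522 − 0.14792) / 0.28522 ≈ 0.4814

PN ≈ 0.481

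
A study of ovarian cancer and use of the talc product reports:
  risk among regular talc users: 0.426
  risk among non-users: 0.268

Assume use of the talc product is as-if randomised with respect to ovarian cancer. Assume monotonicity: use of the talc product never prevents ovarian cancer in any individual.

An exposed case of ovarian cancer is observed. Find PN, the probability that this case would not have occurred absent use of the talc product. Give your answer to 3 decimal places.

PN ≈ 0.371

Let p₁ = 0.426, p₀ = 0.268.
Under exogeneity and monotonicity, PN = (p₁ − p₀) / p₁.
PN = (0.426 − 0.268) / 0.426 = 0.158 / 0.426 ≈ 0.3709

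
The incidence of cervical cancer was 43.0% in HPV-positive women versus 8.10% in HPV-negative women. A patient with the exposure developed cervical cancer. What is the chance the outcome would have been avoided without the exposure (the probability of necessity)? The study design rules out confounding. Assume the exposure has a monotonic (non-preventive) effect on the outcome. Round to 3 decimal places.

p₁ = 0.43, p₀ = 0.081.
Under exogeneity and monotonicity, PN = (p₁ − p₀) / p₁.
PN = (0.43 − 0.081) / 0.43 = 0.349 / 0.43 ≈ 0.8116

PN ≈ 0.812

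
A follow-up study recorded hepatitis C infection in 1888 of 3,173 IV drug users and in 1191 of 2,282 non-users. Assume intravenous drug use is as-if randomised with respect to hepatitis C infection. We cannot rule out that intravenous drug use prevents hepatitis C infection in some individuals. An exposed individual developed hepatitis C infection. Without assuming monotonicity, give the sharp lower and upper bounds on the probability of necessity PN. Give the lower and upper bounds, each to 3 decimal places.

p₁ = P(outcome | exposed) = 1888/3173 = 0.59502
p₀ = P(outcome | unexposed) = 1191/2282 = 0.52191
Under exogeneity alone the bounds on PN are max{0,(p₁−p₀)/p₁} ≤ PN ≤ min{1,(1−p₀)/p₁}.
  lower = (p₁ − p₀)/p₁ = 0.07311 / 0.59502 ≈ 0.1229
  upper = min{1, (1 − p₀)/p₁} = 0.47809 / 0.59502 ≈ 0.8035

0.123 ≤ PN ≤ 0.803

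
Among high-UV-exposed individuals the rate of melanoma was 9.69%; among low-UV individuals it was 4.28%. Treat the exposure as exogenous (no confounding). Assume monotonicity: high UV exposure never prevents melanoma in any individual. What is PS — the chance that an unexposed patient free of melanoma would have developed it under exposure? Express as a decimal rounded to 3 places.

p₁ = 0.0969, p₀ = 0.0428.
Under exogeneity and monotonicity, PS = (p₁ − p₀) / (1 − p₀).
PS = (0.0969 − 0.0428) / (1 − 0.0428) = 0.0541 / 0.9572 ≈ 0.0565

PS ≈ 0.057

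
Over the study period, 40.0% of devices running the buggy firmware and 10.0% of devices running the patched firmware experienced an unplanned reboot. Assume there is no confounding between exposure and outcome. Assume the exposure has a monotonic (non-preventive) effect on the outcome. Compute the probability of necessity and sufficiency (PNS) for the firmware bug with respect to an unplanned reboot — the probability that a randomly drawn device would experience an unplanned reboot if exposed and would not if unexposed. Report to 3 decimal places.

PNS ≈ 0.300

p₁ = 0.4, p₀ = 0.1.
Under exogeneity and monotonicity, PNS = p₁ − p₀.
PNS = 0.4 − 0.1 = 0.3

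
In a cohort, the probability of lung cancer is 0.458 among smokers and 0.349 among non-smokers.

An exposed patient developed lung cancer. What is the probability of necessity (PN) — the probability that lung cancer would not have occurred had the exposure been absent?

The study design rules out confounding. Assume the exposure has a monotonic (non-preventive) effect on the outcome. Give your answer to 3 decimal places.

PN ≈ 0.238

Let p₁ = 0.458, p₀ = 0.349.
Under exogeneity and monotonicity, PN = (p₁ − p₀) / p₁.
PN = (0.458 − 0.349) / 0.458 = 0.109 / 0.458 ≈ 0.2380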